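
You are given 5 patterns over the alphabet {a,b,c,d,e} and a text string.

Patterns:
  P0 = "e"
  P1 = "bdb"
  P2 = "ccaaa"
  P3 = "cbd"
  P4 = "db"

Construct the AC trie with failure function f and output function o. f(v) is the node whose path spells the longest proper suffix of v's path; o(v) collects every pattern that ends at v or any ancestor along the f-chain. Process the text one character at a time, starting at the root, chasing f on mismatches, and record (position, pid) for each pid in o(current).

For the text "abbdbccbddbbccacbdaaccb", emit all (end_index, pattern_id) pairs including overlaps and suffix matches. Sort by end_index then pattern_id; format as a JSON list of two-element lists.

Build:
Trie nodes:
  n0 'ε': b→2 c→5 d→12 e→1
  n1 'e': ·  [P0 ends]
  n2 'b': d→3
  n3 'bd': b→4
  n4 'bdb': ·  [P1 ends]
  n5 'c': b→10 c→6
  n6 'cc': a→7
  n7 'cca': a→8
  n8 'ccaa': a→9
  n9 'ccaaa': ·  [P2 ends]
  n10 'cb': d→11
  n11 'cbd': ·  [P3 ends]
  n12 'd': b→13
  n13 'db': ·  [P4 ends]

BFS fail/out derivation:
  fail(1) 'e': from fail(0)=0 chase 'e': 0 ⇒ 0;  out={0}∪out(0)={0}
  fail(2) 'b': from fail(0)=0 chase 'b': 0 ⇒ 0;  out=∅∪out(0)=∅
  fail(5) 'c': from fail(0)=0 chase 'c': 0 ⇒ 0;  out=∅∪out(0)=∅
  fail(12) 'd': from fail(0)=0 chase 'd': 0 ⇒ 0;  out=∅∪out(0)=∅
  fail(3) 'bd': from fail(2)=0 chase 'd': 0 ⇒ 12;  out=∅∪out(12)=∅
  fail(6) 'cc': from fail(5)=0 chase 'c': 0 ⇒ 5;  out=∅∪out(5)=∅
  fail(10) 'cb': from fail(5)=0 chase 'b': 0 ⇒ 2;  out=∅∪out(2)=∅
  fail(13) 'db': from fail(12)=0 chase 'b': 0 ⇒ 2;  out={4}∪out(2)={4}
  fail(4) 'bdb': from fail(3)=12 chase 'b': 12 ⇒ 13;  out={1}∪out(13)={1,4}
  fail(7) 'cca': from fail(6)=5 chase 'a': 5→0 ⇒ 0;  out=∅∪out(0)=∅
  fail(11) 'cbd': from fail(10)=2 chase 'd': 2 ⇒ 3;  out={3}∪out(3)={3}
  fail(8) 'ccaa': from fail(7)=0 chase 'a': 0 ⇒ 0;  out=∅∪out(0)=∅
  fail(9) 'ccaaa': from fail(8)=0 chase 'a': 0 ⇒ 0;  out={2}∪out(0)={2}

Run:
i=0 'a': node 0→0
i=1 'b': node 0→2
i=2 'b': node 2→2 (fail-walked)
i=3 'd': node 2→3
i=4 'b': node 3→4  emit P1@[2:4],P4@[3:4]
i=5 'c': node 4→5 (fail-walked)
i=6 'c': node 5→6
i=7 'b': node 6→10 (fail-walked)
i=8 'd': node 10→11  emit P3@[6:8]
i=9 'd': node 11→12 (fail-walked)
i=10 'b': node 12→13  emit P4@[9:10]
i=11 'b': node 13→2 (fail-walked)
i=12 'c': node 2→5 (fail-walked)
i=13 'c': node 5→6
i=14 'a': node 6→7
i=15 'c': node 7→5 (fail-walked)
i=16 'b': node 5→10
i=17 'd': node 10→11  emit P3@[15:17]
i=18 'a': node 11→0 (fail-walked)
i=19 'a': node 0→0
i=20 'c': node 0→5
i=21 'c': node 5→6
i=22 'b': node 6→10 (fail-walked)

Result: [[4,1],[4,4],[8,3],[10,4],[17,3]]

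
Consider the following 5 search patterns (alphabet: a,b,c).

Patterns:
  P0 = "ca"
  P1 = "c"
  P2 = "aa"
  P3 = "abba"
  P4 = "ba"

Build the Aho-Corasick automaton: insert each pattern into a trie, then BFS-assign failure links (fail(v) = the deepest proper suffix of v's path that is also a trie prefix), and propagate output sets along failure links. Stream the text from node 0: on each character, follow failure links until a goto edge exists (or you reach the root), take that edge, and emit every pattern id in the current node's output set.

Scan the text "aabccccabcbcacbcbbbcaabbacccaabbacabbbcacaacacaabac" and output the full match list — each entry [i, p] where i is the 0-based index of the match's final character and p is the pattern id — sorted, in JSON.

Build:
Trie nodes:
  n0 'ε': a→3 b→8 c→1
  n1 'c': a→2  [P1 ends]
  n2 'ca': ·  [P0 ends]
  n3 'a': a→4 b→5
  n4 'aa': ·  [P2 ends]
  n5 'ab': b→6
  n6 'abb': a→7
  n7 'abba': ·  [P3 ends]
  n8 'b': a→9
  n9 'ba': ·  [P4 ends]

Failure links (BFS by depth):
  n1('c'): parent n0 fail=0; on 'c' 0 → fail=0;  out {1}∪∅={1}
  n3('a'): parent n0 fail=0; on 'a' 0 → fail=0;  out ∅∪∅=∅
  n8('b'): parent n0 fail=0; on 'b' 0 → fail=0;  out ∅∪∅=∅
  n2('ca'): parent n1 fail=0; on 'a' 0 → fail=3;  out {0}∪∅={0}
  n4('aa'): parent n3 fail=0; on 'a' 0 → fail=3;  out {2}∪∅={2}
  n5('ab'): parent n3 fail=0; on 'b' 0 → fail=8;  out ∅∪∅=∅
  n9('ba'): parent n8 fail=0; on 'a' 0 → fail=3;  out {4}∪∅={4}
  n6('abb'): parent n5 fail=8; on 'b' 8→0 → fail=8;  out ∅∪∅=∅
  n7('abba'): parent n6 fail=8; on 'a' 8 → fail=9;  out {3}∪{4}={3,4}

Text stream:
pos 0 'a': at 3
pos 1 'a': at 4  ** P2@[0:1]
pos 2 'b': at 5 (via fail)
pos 3 'c': at 1 (via fail)  ** P1@[3:3]
pos 4 'c': at 1 (via fail)  ** P1@[4:4]
pos 5 'c': at 1 (via fail)  ** P1@[5:5]
pos 6 'c': at 1 (via fail)  ** P1@[6:6]
pos 7 'a': at 2  ** P0@[6:7]
pos 8 'b': at 5 (via fail)
pos 9 'c': at 1 (via fail)  ** P1@[9:9]
pos 10 'b': at 8 (via fail)
pos 11 'c': at 1 (via fail)  ** P1@[11:11]
pos 12 'a': at 2  ** P0@[11:12]
pos 13 'c': at 1 (via fail)  ** P1@[13:13]
pos 14 'b': at 8 (via fail)
pos 15 'c': at 1 (via fail)  ** P1@[15:15]
pos 16 'b': at 8 (via fail)
pos 17 'b': at 8 (via fail)
pos 18 'b': at 8 (via fail)
pos 19 'c': at 1 (via fail)  ** P1@[19:19]
pos 20 'a': at 2  ** P0@[19:20]
pos 21 'a': at 4 (via fail)  ** P2@[20:21]
pos 22 'b': at 5 (via fail)
pos 23 'b': at 6
pos 24 'a': at 7  ** P3@[21:24],P4@[23:24]
pos 25 'c': at 1 (via fail)  ** P1@[25:25]
pos 26 'c': at 1 (via fail)  ** P1@[26:26]
pos 27 'c': at 1 (via fail)  ** P1@[27:27]
pos 28 'a': at 2  ** P0@[27:28]
pos 29 'a': at 4 (via fail)  ** P2@[28:29]
pos 30 'b': at 5 (via fail)
pos 31 'b': at 6
pos 32 'a': at 7  ** P3@[29:32],P4@[31:32]
pos 33 'c': at 1 (via fail)  ** P1@[33:33]
pos 34 'a': at 2  ** P0@[33:34]
pos 35 'b': at 5 (via fail)
pos 36 'b': at 6
pos 37 'b': at 8 (via fail)
pos 38 'c': at 1 (via fail)  ** P1@[38:38]
pos 39 'a': at 2  ** P0@[38:39]
pos 40 'c': at 1 (via fail)  ** P1@[40:40]
pos 41 'a': at 2  ** P0@[40:41]
pos 42 'a': at 4 (via fail)  ** P2@[41:42]
pos 43 'c': at 1 (via fail)  ** P1@[43:43]
pos 44 'a': at 2  ** P0@[43:44]
pos 45 'c': at 1 (via fail)  ** P1@[45:45]
pos 46 'a': at 2  ** P0@[45:46]
pos 47 'a': at 4 (via fail)  ** P2@[46:47]
pos 48 'b': at 5 (via fail)
pos 49 'a': at 9 (via fail)  ** P4@[48:49]
pos 50 'c': at 1 (via fail)  ** P1@[50:50]

All matches (sorted): [[1,2],[3,1],[4,1],[5,1],[6,1],[7,0],[9,1],[11,1],[12,0],[13,1],[15,1],[19,1],[20,0],[21,2],[24,3],[24,4],[25,1],[26,1],[27,1],[28,0],[29,2],[32,3],[32,4],[33,1],[34,0],[38,1],[39,0],[40,1],[41,0],[42,2],[43,1],[44,0],[45,1],[46,0],[47,2],[49,4],[50,1]]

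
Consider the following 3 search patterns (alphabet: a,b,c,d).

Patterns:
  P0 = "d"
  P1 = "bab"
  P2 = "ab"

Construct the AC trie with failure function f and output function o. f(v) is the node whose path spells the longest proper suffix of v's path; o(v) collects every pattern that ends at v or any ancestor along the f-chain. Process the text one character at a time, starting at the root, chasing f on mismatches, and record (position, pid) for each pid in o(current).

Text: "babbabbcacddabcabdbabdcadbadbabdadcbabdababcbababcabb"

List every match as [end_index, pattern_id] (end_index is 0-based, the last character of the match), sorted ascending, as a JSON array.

Build automaton:
Trie (insert patterns):
  n0 'ε': a→5 b→2 d→1
  n1 'd': ·  ←P0
  n2 'b': a→3
  n3 'ba': b→4
  n4 'bab': ·  ←P1
  n5 'a': b→6
  n6 'ab': ·  ←P2

BFS fail/out derivation:
  fail(1) 'd': from fail(0)=0 chase 'd': 0 ⇒ 0;  out={0}∪out(0)={0}
  fail(2) 'b': from fail(0)=0 chase 'b': 0 ⇒ 0;  out=∅∪out(0)=∅
  fail(5) 'a': from fail(0)=0 chase 'a': 0 ⇒ 0;  out=∅∪out(0)=∅
  fail(3) 'ba': from fail(2)=0 chase 'a': 0 ⇒ 5;  out=∅∪out(5)=∅
  fail(6) 'ab': from fail(5)=0 chase 'b': 0 ⇒ 2;  out={2}∪out(2)={2}
  fail(4) 'bab': from fail(3)=5 chase 'b': 5 ⇒ 6;  out={1}∪out(6)={1,2}

Run:
[0] read 'b'  n0⇒n2
[1] read 'a'  n2⇒n3
[2] read 'b'  n3⇒n4  → match P1@[0:2],P2@[1:2]
[3] read 'b'  n4⇒n2 (via fail)
[4] read 'a'  n2⇒n3
[5] read 'b'  n3⇒n4  → match P1@[3:5],P2@[4:5]
[6] read 'b'  n4⇒n2 (via fail)
[7] read 'c'  n2⇒n0 (via fail)
[8] read 'a'  n0⇒n5
[9] read 'c'  n5⇒n0 (via fail)
[10] read 'd'  n0⇒n1  → match P0@[10:10]
[11] read 'd'  n1⇒n1 (via fail)  → match P0@[11:11]
[12] read 'a'  n1⇒n5 (via fail)
[13] read 'b'  n5⇒n6  → match P2@[12:13]
[14] read 'c'  n6⇒n0 (via fail)
[15] read 'a'  n0⇒n5
[16] read 'b'  n5⇒n6  → match P2@[15:16]
[17] read 'd'  n6⇒n1 (via fail)  → match P0@[17:17]
[18] read 'b'  n1⇒n2 (via fail)
[19] read 'a'  n2⇒n3
[20] read 'b'  n3⇒n4  → match P1@[18:20],P2@[19:20]
[21] read 'd'  n4⇒n1 (via fail)  → match P0@[21:21]
[22] read 'c'  n1⇒n0 (via fail)
[23] read 'a'  n0⇒n5
[24] read 'd'  n5⇒n1 (via fail)  → match P0@[24:24]
[25] read 'b'  n1⇒n2 (via fail)
[26] read 'a'  n2⇒n3
[27] read 'd'  n3⇒n1 (via fail)  → match P0@[27:27]
[28] read 'b'  n1⇒n2 (via fail)
[29] read 'a'  n2⇒n3
[30] read 'b'  n3⇒n4  → match P1@[28:30],P2@[29:30]
[31] read 'd'  n4⇒n1 (via fail)  → match P0@[31:31]
[32] read 'a'  n1⇒n5 (via fail)
[33] read 'd'  n5⇒n1 (via fail)  → match P0@[33:33]
[34] read 'c'  n1⇒n0 (via fail)
[35] read 'b'  n0⇒n2
[36] read 'a'  n2⇒n3
[37] read 'b'  n3⇒n4  → match P1@[35:37],P2@[36:37]
[38] read 'd'  n4⇒n1 (via fail)  → match P0@[38:38]
[39] read 'a'  n1⇒n5 (via fail)
[40] read 'b'  n5⇒n6  → match P2@[39:40]
[41] read 'a'  n6⇒n3 (via fail)
[42] read 'b'  n3⇒n4  → match P1@[40:42],P2@[41:42]
[43] read 'c'  n4⇒n0 (via fail)
[44] read 'b'  n0⇒n2
[45] read 'a'  n2⇒n3
[46] read 'b'  n3⇒n4  → match P1@[44:46],P2@[45:46]
[47] read 'a'  n4⇒n3 (via fail)
[48] read 'b'  n3⇒n4  → match P1@[46:48],P2@[47:48]
[49] read 'c'  n4⇒n0 (via fail)
[50] read 'a'  n0⇒n5
[51] read 'b'  n5⇒n6  → match P2@[50:51]
[52] read 'b'  n6⇒n2 (via fail)

All matches (sorted): [[2,1],[2,2],[5,1],[5,2],[10,0],[11,0],[13,2],[16,2],[17,0],[20,1],[20,2],[21,0],[24,0],[27,0],[30,1],[30,2],[31,0],[33,0],[37,1],[37,2],[38,0],[40,2],[42,1],[42,2],[46,1],[46,2],[48,1],[48,2],[51,2]]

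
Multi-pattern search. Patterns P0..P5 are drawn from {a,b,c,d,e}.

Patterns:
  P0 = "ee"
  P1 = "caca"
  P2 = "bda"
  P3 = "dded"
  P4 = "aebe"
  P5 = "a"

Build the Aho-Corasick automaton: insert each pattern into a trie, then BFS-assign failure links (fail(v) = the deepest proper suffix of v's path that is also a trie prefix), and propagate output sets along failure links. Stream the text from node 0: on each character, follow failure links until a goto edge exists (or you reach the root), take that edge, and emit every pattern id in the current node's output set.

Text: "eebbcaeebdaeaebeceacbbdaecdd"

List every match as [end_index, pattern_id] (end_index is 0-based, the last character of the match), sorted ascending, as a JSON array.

Build automaton:
Trie (insert patterns):
  0='ε' goto a→14 b→7 c→3 d→10 e→1
  1='e' goto e→2
  2='ee' goto ·  [P0 ends]
  3='c' goto a→4
  4='ca' goto c→5
  5='cac' goto a→6
  6='caca' goto ·  [P1 ends]
  7='b' goto d→8
  8='bd' goto a→9
  9='bda' goto ·  [P2 ends]
  10='d' goto d→11
  11='dd' goto e→12
  12='dde' goto d→13
  13='dded' goto ·  [P3 ends]
  14='a' goto e→15  [P5 ends]
  15='ae' goto b→16
  16='aeb' goto e→17
  17='aebe' goto ·  [P4 ends]

Failure links (BFS by depth):
  n1('e'): parent n0 fail=0; on 'e' 0 → fail=0;  out ∅∪∅=∅
  n3('c'): parent n0 fail=0; on 'c' 0 → fail=0;  out ∅∪∅=∅
  n7('b'): parent n0 fail=0; on 'b' 0 → fail=0;  out ∅∪∅=∅
  n10('d'): parent n0 fail=0; on 'd' 0 → fail=0;  out ∅∪∅=∅
  n14('a'): parent n0 fail=0; on 'a' 0 → fail=0;  out {5}∪∅={5}
  n2('ee'): parent n1 fail=0; on 'e' 0 → fail=1;  out {0}∪∅={0}
  n4('ca'): parent n3 fail=0; on 'a' 0 → fail=14;  out ∅∪{5}={5}
  n8('bd'): parent n7 fail=0; on 'd' 0 → fail=10;  out ∅∪∅=∅
  n11('dd'): parent n10 fail=0; on 'd' 0 → fail=10;  out ∅∪∅=∅
  n15('ae'): parent n14 fail=0; on 'e' 0 → fail=1;  out ∅∪∅=∅
  n5('cac'): parent n4 fail=14; on 'c' 14→0 → fail=3;  out ∅∪∅=∅
  n9('bda'): parent n8 fail=10; on 'a' 10→0 → fail=14;  out {2}∪{5}={2,5}
  n12('dde'): parent n11 fail=10; on 'e' 10→0 → fail=1;  out ∅∪∅=∅
  n16('aeb'): parent n15 fail=1; on 'b' 1→0 → fail=7;  out ∅∪∅=∅
  n6('caca'): parent n5 fail=3; on 'a' 3 → fail=4;  out {1}∪{5}={1,5}
  n13('dded'): parent n12 fail=1; on 'd' 1→0 → fail=10;  out {3}∪∅={3}
  n17('aebe'): parent n16 fail=7; on 'e' 7→0 → fail=1;  out {4}∪∅={4}

Run:
pos 0 'e': at 1
pos 1 'e': at 2  → match P0@[0:1]
pos 2 'b': at 7 (via fail)
pos 3 'b': at 7 (via fail)
pos 4 'c': at 3 (via fail)
pos 5 'a': at 4  → match P5@[5:5]
pos 6 'e': at 15 (via fail)
pos 7 'e': at 2 (via fail)  → match P0@[6:7]
pos 8 'b': at 7 (via fail)
pos 9 'd': at 8
pos 10 'a': at 9  → match P2@[8:10],P5@[10:10]
pos 11 'e': at 15 (via fail)
pos 12 'a': at 14 (via fail)  → match P5@[12:12]
pos 13 'e': at 15
pos 14 'b': at 16
pos 15 'e': at 17  → match P4@[12:15]
pos 16 'c': at 3 (via fail)
pos 17 'e': at 1 (via fail)
pos 18 'a': at 14 (via fail)  → match P5@[18:18]
pos 19 'c': at 3 (via fail)
pos 20 'b': at 7 (via fail)
pos 21 'b': at 7 (via fail)
pos 22 'd': at 8
pos 23 'a': at 9  → match P2@[21:23],P5@[23:23]
pos 24 'e': at 15 (via fail)
pos 25 'c': at 3 (via fail)
pos 26 'd': at 10 (via fail)
pos 27 'd': at 11

Matches: [[1,0],[5,5],[7,0],[10,2],[10,5],[12,5],[15,4],[18,5],[23,2],[23,5]]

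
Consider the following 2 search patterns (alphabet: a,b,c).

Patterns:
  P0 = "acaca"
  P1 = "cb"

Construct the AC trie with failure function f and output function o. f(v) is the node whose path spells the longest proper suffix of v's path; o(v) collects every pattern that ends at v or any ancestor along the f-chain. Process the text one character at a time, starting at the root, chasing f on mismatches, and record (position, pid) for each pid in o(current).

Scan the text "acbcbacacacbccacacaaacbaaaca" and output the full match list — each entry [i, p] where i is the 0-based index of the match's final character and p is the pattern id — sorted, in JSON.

Construct AC machine:
Trie (insert patterns):
  0='ε' goto a→1 c→6
  1='a' goto c→2
  2='ac' goto a→3
  3='aca' goto c→4
  4='acac' goto a→5
  5='acaca' goto ·  ←P0
  6='c' goto b→7
  7='cb' goto ·  ←P1

BFS fail/out derivation:
  n1('a'): parent n0 fail=0; on 'a' 0 → fail=0;  out ∅∪∅=∅
  n6('c'): parent n0 fail=0; on 'c' 0 → fail=0;  out ∅∪∅=∅
  n2('ac'): parent n1 fail=0; on 'c' 0 → fail=6;  out ∅∪∅=∅
  n7('cb'): parent n6 fail=0; on 'b' 0 → fail=0;  out {1}∪∅={1}
  n3('aca'): parent n2 fail=6; on 'a' 6→0 → fail=1;  out ∅∪∅=∅
  n4('acac'): parent n3 fail=1; on 'c' 1 → fail=2;  out ∅∪∅=∅
  n5('acaca'): parent n4 fail=2; on 'a' 2 → fail=3;  out {0}∪∅={0}

Scan:
pos 0 'a': at 1
pos 1 'c': at 2
pos 2 'b': at 7 (via fail)  emit P1@[1:2]
pos 3 'c': at 6 (via fail)
pos 4 'b': at 7  emit P1@[3:4]
pos 5 'a': at 1 (via fail)
pos 6 'c': at 2
pos 7 'a': at 3
pos 8 'c': at 4
pos 9 'a': at 5  emit P0@[5:9]
pos 10 'c': at 4 (via fail)
pos 11 'b': at 7 (via fail)  emit P1@[10:11]
pos 12 'c': at 6 (via fail)
pos 13 'c': at 6 (via fail)
pos 14 'a': at 1 (via fail)
pos 15 'c': at 2
pos 16 'a': at 3
pos 17 'c': at 4
pos 18 'a': at 5  emit P0@[14:18]
pos 19 'a': at 1 (via fail)
pos 20 'a': at 1 (via fail)
pos 21 'c': at 2
pos 22 'b': at 7 (via fail)  emit P1@[21:22]
pos 23 'a': at 1 (via fail)
pos 24 'a': at 1 (via fail)
pos 25 'a': at 1 (via fail)
pos 26 'c': at 2
pos 27 'a': at 3

All matches (sorted): [[2,1],[4,1],[9,0],[11,1],[18,0],[22,1]]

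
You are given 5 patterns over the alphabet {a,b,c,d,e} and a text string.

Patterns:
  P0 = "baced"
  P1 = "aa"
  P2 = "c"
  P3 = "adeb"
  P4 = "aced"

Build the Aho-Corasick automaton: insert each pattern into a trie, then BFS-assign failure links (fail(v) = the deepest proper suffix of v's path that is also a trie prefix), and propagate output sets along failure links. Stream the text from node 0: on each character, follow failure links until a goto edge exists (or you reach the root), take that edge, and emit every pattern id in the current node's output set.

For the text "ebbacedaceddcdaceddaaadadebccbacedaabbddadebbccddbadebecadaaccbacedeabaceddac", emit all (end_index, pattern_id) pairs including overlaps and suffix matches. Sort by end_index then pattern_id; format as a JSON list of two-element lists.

Build automaton:
Trie nodes:
  n0 'ε': a→6 b→1 c→8
  n1 'b': a→2
  n2 'ba': c→3
  n3 'bac': e→4
  n4 'bace': d→5
  n5 'baced': ·  [P0 ends]
  n6 'a': a→7 c→12 d→9
  n7 'aa': ·  [P1 ends]
  n8 'c': ·  [P2 ends]
  n9 'ad': e→10
  n10 'ade': b→11
  n11 'adeb': ·  [P3 ends]
  n12 'ac': e→13
  n13 'ace': d→14
  n14 'aced': ·  [P4 ends]

BFS fail/out derivation:
  n1('b'): parent n0 fail=0; on 'b' 0 → fail=0;  out ∅∪∅=∅
  n6('a'): parent n0 fail=0; on 'a' 0 → fail=0;  out ∅∪∅=∅
  n8('c'): parent n0 fail=0; on 'c' 0 → fail=0;  out {2}∪∅={2}
  n2('ba'): parent n1 fail=0; on 'a' 0 → fail=6;  out ∅∪∅=∅
  n7('aa'): parent n6 fail=0; on 'a' 0 → fail=6;  out {1}∪∅={1}
  n9('ad'): parent n6 fail=0; on 'd' 0 → fail=0;  out ∅∪∅=∅
  n12('ac'): parent n6 fail=0; on 'c' 0 → fail=8;  out ∅∪{2}={2}
  n3('bac'): parent n2 fail=6; on 'c' 6 → fail=12;  out ∅∪{2}={2}
  n10('ade'): parent n9 fail=0; on 'e' 0 → fail=0;  out ∅∪∅=∅
  n13('ace'): parent n12 fail=8; on 'e' 8→0 → fail=0;  out ∅∪∅=∅
  n4('bace'): parent n3 fail=12; on 'e' 12 → fail=13;  out ∅∪∅=∅
  n11('adeb'): parent n10 fail=0; on 'b' 0 → fail=1;  out {3}∪∅={3}
  n14('aced'): parent n13 fail=0; on 'd' 0 → fail=0;  out {4}∪∅={4}
  n5('baced'): parent n4 fail=13; on 'd' 13 → fail=14;  out {0}∪{4}={0,4}

Text stream:
pos 0 'e': at 0
pos 1 'b': at 1
pos 2 'b': at 1 ·f
pos 3 'a': at 2
pos 4 'c': at 3  ** P2@[4:4]
pos 5 'e': at 4
pos 6 'd': at 5  ** P0@[2:6],P4@[3:6]
pos 7 'a': at 6 ·f
pos 8 'c': at 12  ** P2@[8:8]
pos 9 'e': at 13
pos 10 'd': at 14  ** P4@[7:10]
pos 11 'd': at 0 ·f
pos 12 'c': at 8  ** P2@[12:12]
pos 13 'd': at 0 ·f
pos 14 'a': at 6
pos 15 'c': at 12  ** P2@[15:15]
pos 16 'e': at 13
pos 17 'd': at 14  ** P4@[14:17]
pos 18 'd': at 0 ·f
pos 19 'a': at 6
pos 20 'a': at 7  ** P1@[19:20]
pos 21 'a': at 7 ·f  ** P1@[20:21]
pos 22 'd': at 9 ·f
pos 23 'a': at 6 ·f
pos 24 'd': at 9
pos 25 'e': at 10
pos 26 'b': at 11  ** P3@[23:26]
pos 27 'c': at 8 ·f  ** P2@[27:27]
pos 28 'c': at 8 ·f  ** P2@[28:28]
pos 29 'b': at 1 ·f
pos 30 'a': at 2
pos 31 'c': at 3  ** P2@[31:31]
pos 32 'e': at 4
pos 33 'd': at 5  ** P0@[29:33],P4@[30:33]
pos 34 'a': at 6 ·f
pos 35 'a': at 7  ** P1@[34:35]
pos 36 'b': at 1 ·f
pos 37 'b': at 1 ·f
pos 38 'd': at 0 ·f
pos 39 'd': at 0
pos 40 'a': at 6
pos 41 'd': at 9
pos 42 'e': at 10
pos 43 'b': at 11  ** P3@[40:43]
pos 44 'b': at 1 ·f
pos 45 'c': at 8 ·f  ** P2@[45:45]
pos 46 'c': at 8 ·f  ** P2@[46:46]
pos 47 'd': at 0 ·f
pos 48 'd': at 0
pos 49 'b': at 1
pos 50 'a': at 2
pos 51 'd': at 9 ·f
pos 52 'e': at 10
pos 53 'b': at 11  ** P3@[50:53]
pos 54 'e': at 0 ·f
pos 55 'c': at 8  ** P2@[55:55]
pos 56 'a': at 6 ·f
pos 57 'd': at 9
pos 58 'a': at 6 ·f
pos 59 'a': at 7  ** P1@[58:59]
pos 60 'c': at 12 ·f  ** P2@[60:60]
pos 61 'c': at 8 ·f  ** P2@[61:61]
pos 62 'b': at 1 ·f
pos 63 'a': at 2
pos 64 'c': at 3  ** P2@[64:64]
pos 65 'e': at 4
pos 66 'd': at 5  ** P0@[62:66],P4@[63:66]
pos 67 'e': at 0 ·f
pos 68 'a': at 6
pos 69 'b': at 1 ·f
pos 70 'a': at 2
pos 71 'c': at 3  ** P2@[71:71]
pos 72 'e': at 4
pos 73 'd': at 5  ** P0@[69:73],P4@[70:73]
pos 74 'd': at 0 ·f
pos 75 'a': at 6
pos 76 'c': at 12  ** P2@[76:76]

Result: [[4,2],[6,0],[6,4],[8,2],[10,4],[12,2],[15,2],[17,4],[20,1],[21,1],[26,3],[27,2],[28,2],[31,2],[33,0],[33,4],[35,1],[43,3],[45,2],[46,2],[53,3],[55,2],[59,1],[60,2],[61,2],[64,2],[66,0],[66,4],[71,2],[73,0],[73,4],[76,2]]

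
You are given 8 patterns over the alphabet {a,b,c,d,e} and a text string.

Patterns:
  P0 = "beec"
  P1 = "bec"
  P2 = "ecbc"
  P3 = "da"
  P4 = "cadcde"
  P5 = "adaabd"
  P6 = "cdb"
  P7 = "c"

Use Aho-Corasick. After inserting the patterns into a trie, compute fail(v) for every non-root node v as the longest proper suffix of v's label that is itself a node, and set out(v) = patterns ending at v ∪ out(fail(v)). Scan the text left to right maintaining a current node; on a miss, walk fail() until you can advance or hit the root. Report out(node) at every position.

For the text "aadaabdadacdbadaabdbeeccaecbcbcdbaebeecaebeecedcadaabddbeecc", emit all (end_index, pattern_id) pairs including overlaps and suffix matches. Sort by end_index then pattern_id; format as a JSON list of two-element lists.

Construct AC machine:
Trie nodes:
  0='ε' goto a→18 b→1 c→12 d→10 e→6
  1='b' goto e→2
  2='be' goto c→5 e→3
  3='bee' goto c→4
  4='beec' goto ·  [P0 ends]
  5='bec' goto ·  [P1 ends]
  6='e' goto c→7
  7='ec' goto b→8
  8='ecb' goto c→9
  9='ecbc' goto ·  [P2 ends]
  10='d' goto a→11
  11='da' goto ·  [P3 ends]
  12='c' goto a→13 d→24  [P7 ends]
  13='ca' goto d→14
  14='cad' goto c→15
  15='cadc' goto d→16
  16='cadcd' goto e→17
  17='cadcde' goto ·  [P4 ends]
  18='a' goto d→19
  19='ad' goto a→20
  20='ada' goto a→21
  21='adaa' goto b→22
  22='adaab' goto d→23
  23='adaabd' goto ·  [P5 ends]
  24='cd' goto b→25
  25='cdb' goto ·  [P6 ends]

BFS fail/out derivation:
  fail(1) 'b': from fail(0)=0 chase 'b': 0 ⇒ 0;  out=∅∪out(0)=∅
  fail(6) 'e': from fail(0)=0 chase 'e': 0 ⇒ 0;  out=∅∪out(0)=∅
  fail(10) 'd': from fail(0)=0 chase 'd': 0 ⇒ 0;  out=∅∪out(0)=∅
  fail(12) 'c': from fail(0)=0 chase 'c': 0 ⇒ 0;  out={7}∪out(0)={7}
  fail(18) 'a': from fail(0)=0 chase 'a': 0 ⇒ 0;  out=∅∪out(0)=∅
  fail(2) 'be': from fail(1)=0 chase 'e': 0 ⇒ 6;  out=∅∪out(6)=∅
  fail(7) 'ec': from fail(6)=0 chase 'c': 0 ⇒ 12;  out=∅∪out(12)={7}
  fail(11) 'da': from fail(10)=0 chase 'a': 0 ⇒ 18;  out={3}∪out(18)={3}
  fail(13) 'ca': from fail(12)=0 chase 'a': 0 ⇒ 18;  out=∅∪out(18)=∅
  fail(19) 'ad': from fail(18)=0 chase 'd': 0 ⇒ 10;  out=∅∪out(10)=∅
  fail(24) 'cd': from fail(12)=0 chase 'd': 0 ⇒ 10;  out=∅∪out(10)=∅
  fail(3) 'bee': from fail(2)=6 chase 'e': 6→0 ⇒ 6;  out=∅∪out(6)=∅
  fail(5) 'bec': from fail(2)=6 chase 'c': 6 ⇒ 7;  out={1}∪out(7)={1,7}
  fail(8) 'ecb': from fail(7)=12 chase 'b': 12→0 ⇒ 1;  out=∅∪out(1)=∅
  fail(14) 'cad': from fail(13)=18 chase 'd': 18 ⇒ 19;  out=∅∪out(19)=∅
  fail(20) 'ada': from fail(19)=10 chase 'a': 10 ⇒ 11;  out=∅∪out(11)={3}
  fail(25) 'cdb': from fail(24)=10 chase 'b': 10→0 ⇒ 1;  out={6}∪out(1)={6}
  fail(4) 'beec': from fail(3)=6 chase 'c': 6 ⇒ 7;  out={0}∪out(7)={0,7}
  fail(9) 'ecbc': from fail(8)=1 chase 'c': 1→0 ⇒ 12;  out={2}∪out(12)={2,7}
  fail(15) 'cadc': from fail(14)=19 chase 'c': 19→10→0 ⇒ 12;  out=∅∪out(12)={7}
  fail(21) 'adaa': from fail(20)=11 chase 'a': 11→18→0 ⇒ 18;  out=∅∪out(18)=∅
  fail(16) 'cadcd': from fail(15)=12 chase 'd': 12 ⇒ 24;  out=∅∪out(24)=∅
  fail(22) 'adaab': from fail(21)=18 chase 'b': 18→0 ⇒ 1;  out=∅∪out(1)=∅
  fail(17) 'cadcde': from fail(16)=24 chase 'e': 24→10→0 ⇒ 6;  out={4}∪out(6)={4}
  fail(23) 'adaabd': from fail(22)=1 chase 'd': 1→0 ⇒ 10;  out={5}∪out(10)={5}

Run:
pos 0 'a': at 18
pos 1 'a': at 18 ·f
pos 2 'd': at 19
pos 3 'a': at 20  emit P3@[2:3]
pos 4 'a': at 21
pos 5 'b': at 22
pos 6 'd': at 23  emit P5@[1:6]
pos 7 'a': at 11 ·f  emit P3@[6:7]
pos 8 'd': at 19 ·f
pos 9 'a': at 20  emit P3@[8:9]
pos 10 'c': at 12 ·f  emit P7@[10:10]
pos 11 'd': at 24
pos 12 'b': at 25  emit P6@[10:12]
pos 13 'a': at 18 ·f
pos 14 'd': at 19
pos 15 'a': at 20  emit P3@[14:15]
pos 16 'a': at 21
pos 17 'b': at 22
pos 18 'd': at 23  emit P5@[13:18]
pos 19 'b': at 1 ·f
pos 20 'e': at 2
pos 21 'e': at 3
pos 22 'c': at 4  emit P0@[19:22],P7@[22:22]
pos 23 'c': at 12 ·f  emit P7@[23:23]
pos 24 'a': at 13
pos 25 'e': at 6 ·f
pos 26 'c': at 7  emit P7@[26:26]
pos 27 'b': at 8
pos 28 'c': at 9  emit P2@[25:28],P7@[28:28]
pos 29 'b': at 1 ·f
pos 30 'c': at 12 ·f  emit P7@[30:30]
pos 31 'd': at 24
pos 32 'b': at 25  emit P6@[30:32]
pos 33 'a': at 18 ·f
pos 34 'e': at 6 ·f
pos 35 'b': at 1 ·f
pos 36 'e': at 2
pos 37 'e': at 3
pos 38 'c': at 4  emit P0@[35:38],P7@[38:38]
pos 39 'a': at 13 ·f
pos 40 'e': at 6 ·f
pos 41 'b': at 1 ·f
pos 42 'e': at 2
pos 43 'e': at 3
pos 44 'c': at 4  emit P0@[41:44],P7@[44:44]
pos 45 'e': at 6 ·f
pos 46 'd': at 10 ·f
pos 47 'c': at 12 ·f  emit P7@[47:47]
pos 48 'a': at 13
pos 49 'd': at 14
pos 50 'a': at 20 ·f  emit P3@[49:50]
pos 51 'a': at 21
pos 52 'b': at 22
pos 53 'd': at 23  emit P5@[48:53]
pos 54 'd': at 10 ·f
pos 55 'b': at 1 ·f
pos 56 'e': at 2
pos 57 'e': at 3
pos 58 'c': at 4  emit P0@[55:58],P7@[58:58]
pos 59 'c': at 12 ·f  emit P7@[59:59]

Result: [[3,3],[6,5],[7,3],[9,3],[10,7],[12,6],[15,3],[18,5],[22,0],[22,7],[23,7],[26,7],[28,2],[28,7],[30,7],[32,6],[38,0],[38,7],[44,0],[44,7],[47,7],[50,3],[53,5],[58,0],[58,7],[59,7]]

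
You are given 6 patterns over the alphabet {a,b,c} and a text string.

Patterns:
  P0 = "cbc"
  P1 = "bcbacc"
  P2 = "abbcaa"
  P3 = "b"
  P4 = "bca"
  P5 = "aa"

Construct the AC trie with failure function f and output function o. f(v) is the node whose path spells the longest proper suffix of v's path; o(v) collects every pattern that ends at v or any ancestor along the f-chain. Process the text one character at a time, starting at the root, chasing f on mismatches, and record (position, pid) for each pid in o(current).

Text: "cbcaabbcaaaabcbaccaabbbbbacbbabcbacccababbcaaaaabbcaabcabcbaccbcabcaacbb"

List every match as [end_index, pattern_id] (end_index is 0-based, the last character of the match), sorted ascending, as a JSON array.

Build:
Trie (insert patterns):
  0='ε' goto a→10 b→4 c→1
  1='c' goto b→2
  2='cb' goto c→3
  3='cbc' goto ·  [P0 ends]
  4='b' goto c→5  [P3 ends]
  5='bc' goto a→16 b→6
  6='bcb' goto a→7
  7='bcba' goto c→8
  8='bcbac' goto c→9
  9='bcbacc' goto ·  [P1 ends]
  10='a' goto a→17 b→11
  11='ab' goto b→12
  12='abb' goto c→13
  13='abbc' goto a→14
  14='abbca' goto a→15
  15='abbcaa' goto ·  [P2 ends]
  16='bca' goto ·  [P4 ends]
  17='aa' goto ·  [P5 ends]

BFS fail/out derivation:
  fail(1) 'c': from fail(0)=0 chase 'c': 0 ⇒ 0;  out=∅∪out(0)=∅
  fail(4) 'b': from fail(0)=0 chase 'b': 0 ⇒ 0;  out={3}∪out(0)={3}
  fail(10) 'a': from fail(0)=0 chase 'a': 0 ⇒ 0;  out=∅∪out(0)=∅
  fail(2) 'cb': from fail(1)=0 chase 'b': 0 ⇒ 4;  out=∅∪out(4)={3}
  fail(5) 'bc': from fail(4)=0 chase 'c': 0 ⇒ 1;  out=∅∪out(1)=∅
  fail(11) 'ab': from fail(10)=0 chase 'b': 0 ⇒ 4;  out=∅∪out(4)={3}
  fail(17) 'aa': from fail(10)=0 chase 'a': 0 ⇒ 10;  out={5}∪out(10)={5}
  fail(3) 'cbc': from fail(2)=4 chase 'c': 4 ⇒ 5;  out={0}∪out(5)={0}
  fail(6) 'bcb': from fail(5)=1 chase 'b': 1 ⇒ 2;  out=∅∪out(2)={3}
  fail(12) 'abb': from fail(11)=4 chase 'b': 4→0 ⇒ 4;  out=∅∪out(4)={3}
  fail(16) 'bca': from fail(5)=1 chase 'a': 1→0 ⇒ 10;  out={4}∪out(10)={4}
  fail(7) 'bcba': from fail(6)=2 chase 'a': 2→4→0 ⇒ 10;  out=∅∪out(10)=∅
  fail(13) 'abbc': from fail(12)=4 chase 'c': 4 ⇒ 5;  out=∅∪out(5)=∅
  fail(8) 'bcbac': from fail(7)=10 chase 'c': 10→0 ⇒ 1;  out=∅∪out(1)=∅
  fail(14) 'abbca': from fail(13)=5 chase 'a': 5 ⇒ 16;  out=∅∪out(16)={4}
  fail(9) 'bcbacc': from fail(8)=1 chase 'c': 1→0 ⇒ 1;  out={1}∪out(1)={1}
  fail(15) 'abbcaa': from fail(14)=16 chase 'a': 16→10 ⇒ 17;  out={2}∪out(17)={2,5}

Run:
i=0 'c': node 0→1
i=1 'b': node 1→2  emit P3@[1:1]
i=2 'c': node 2→3  emit P0@[0:2]
i=3 'a': node 3→16 (via fail)  emit P4@[1:3]
i=4 'a': node 16→17 (via fail)  emit P5@[3:4]
i=5 'b': node 17→11 (via fail)  emit P3@[5:5]
i=6 'b': node 11→12  emit P3@[6:6]
i=7 'c': node 12→13
i=8 'a': node 13→14  emit P4@[6:8]
i=9 'a': node 14→15  emit P2@[4:9],P5@[8:9]
i=10 'a': node 15→17 (via fail)  emit P5@[9:10]
i=11 'a': node 17→17 (via fail)  emit P5@[10:11]
i=12 'b': node 17→11 (via fail)  emit P3@[12:12]
i=13 'c': node 11→5 (via fail)
i=14 'b': node 5→6  emit P3@[14:14]
i=15 'a': node 6→7
i=16 'c': node 7→8
i=17 'c': node 8→9  emit P1@[12:17]
i=18 'a': node 9→10 (via fail)
i=19 'a': node 10→17  emit P5@[18:19]
i=20 'b': node 17→11 (via fail)  emit P3@[20:20]
i=21 'b': node 11→12  emit P3@[21:21]
i=22 'b': node 12→4 (via fail)  emit P3@[22:22]
i=23 'b': node 4→4 (via fail)  emit P3@[23:23]
i=24 'b': node 4→4 (via fail)  emit P3@[24:24]
i=25 'a': node 4→10 (via fail)
i=26 'c': node 10→1 (via fail)
i=27 'b': node 1→2  emit P3@[27:27]
i=28 'b': node 2→4 (via fail)  emit P3@[28:28]
i=29 'a': node 4→10 (via fail)
i=30 'b': node 10→11  emit P3@[30:30]
i=31 'c': node 11→5 (via fail)
i=32 'b': node 5→6  emit P3@[32:32]
i=33 'a': node 6→7
i=34 'c': node 7→8
i=35 'c': node 8→9  emit P1@[30:35]
i=36 'c': node 9→1 (via fail)
i=37 'a': node 1→10 (via fail)
i=38 'b': node 10→11  emit P3@[38:38]
i=39 'a': node 11→10 (via fail)
i=40 'b': node 10→11  emit P3@[40:40]
i=41 'b': node 11→12  emit P3@[41:41]
i=42 'c': node 12→13
i=43 'a': node 13→14  emit P4@[41:43]
i=44 'a': node 14→15  emit P2@[39:44],P5@[43:44]
i=45 'a': node 15→17 (via fail)  emit P5@[44:45]
i=46 'a': node 17→17 (via fail)  emit P5@[45:46]
i=47 'a': node 17→17 (via fail)  emit P5@[46:47]
i=48 'b': node 17→11 (via fail)  emit P3@[48:48]
i=49 'b': node 11→12  emit P3@[49:49]
i=50 'c': node 12→13
i=51 'a': node 13→14  emit P4@[49:51]
i=52 'a': node 14→15  emit P2@[47:52],P5@[51:52]
i=53 'b': node 15→11 (via fail)  emit P3@[53:53]
i=54 'c': node 11→5 (via fail)
i=55 'a': node 5→16  emit P4@[53:55]
i=56 'b': node 16→11 (via fail)  emit P3@[56:56]
i=57 'c': node 11→5 (via fail)
i=58 'b': node 5→6  emit P3@[58:58]
i=59 'a': node 6→7
i=60 'c': node 7→8
i=61 'c': node 8→9  emit P1@[56:61]
i=62 'b': node 9→2 (via fail)  emit P3@[62:62]
i=63 'c': node 2→3  emit P0@[61:63]
i=64 'a': node 3→16 (via fail)  emit P4@[62:64]
i=65 'b': node 16→11 (via fail)  emit P3@[65:65]
i=66 'c': node 11→5 (via fail)
i=67 'a': node 5→16  emit P4@[65:67]
i=68 'a': node 16→17 (via fail)  emit P5@[67:68]
i=69 'c': node 17→1 (via fail)
i=70 'b': node 1→2  emit P3@[70:70]
i=71 'b': node 2→4 (via fail)  emit P3@[71:71]

Matches: [[1,3],[2,0],[3,4],[4,5],[5,3],[6,3],[8,4],[9,2],[9,5],[10,5],[11,5],[12,3],[14,3],[17,1],[19,5],[20,3],[21,3],[22,3],[23,3],[24,3],[27,3],[28,3],[30,3],[32,3],[35,1],[38,3],[40,3],[41,3],[43,4],[44,2],[44,5],[45,5],[46,5],[47,5],[48,3],[49,3],[51,4],[52,2],[52,5],[53,3],[55,4],[56,3],[58,3],[61,1],[62,3],[63,0],[64,4],[65,3],[67,4],[68,5],[70,3],[71,3]]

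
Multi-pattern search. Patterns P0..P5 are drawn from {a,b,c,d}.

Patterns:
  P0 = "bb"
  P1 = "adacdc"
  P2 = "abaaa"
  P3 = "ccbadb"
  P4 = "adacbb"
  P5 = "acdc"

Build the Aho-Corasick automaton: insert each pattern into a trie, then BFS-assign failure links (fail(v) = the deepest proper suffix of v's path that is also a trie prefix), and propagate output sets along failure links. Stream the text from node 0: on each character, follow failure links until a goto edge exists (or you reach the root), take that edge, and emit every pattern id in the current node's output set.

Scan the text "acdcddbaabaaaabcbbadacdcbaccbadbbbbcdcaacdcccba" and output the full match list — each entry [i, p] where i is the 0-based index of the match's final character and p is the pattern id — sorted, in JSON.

Build:
Trie nodes:
  n0 'ε': a→3 b→1 c→13
  n1 'b': b→2
  n2 'bb': ·  [P0 ends]
  n3 'a': b→9 c→21 d→4
  n4 'ad': a→5
  n5 'ada': c→6
  n6 'adac': b→19 d→7
  n7 'adacd': c→8
  n8 'adacdc': ·  [P1 ends]
  n9 'ab': a→10
  n10 'aba': a→11
  n11 'abaa': a→12
  n12 'abaaa': ·  [P2 ends]
  n13 'c': c→14
  n14 'cc': b→15
  n15 'ccb': a→16
  n16 'ccba': d→17
  n17 'ccbad': b→18
  n18 'ccbadb': ·  [P3 ends]
  n19 'adacb': b→20
  n20 'adacbb': ·  [P4 ends]
  n21 'ac': d→22
  n22 'acd': c→23
  n23 'acdc': ·  [P5 ends]

Failure links (BFS by depth):
  fail(1) 'b': from fail(0)=0 chase 'b': 0 ⇒ 0;  out=∅∪out(0)=∅
  fail(3) 'a': from fail(0)=0 chase 'a': 0 ⇒ 0;  out=∅∪out(0)=∅
  fail(13) 'c': from fail(0)=0 chase 'c': 0 ⇒ 0;  out=∅∪out(0)=∅
  fail(2) 'bb': from fail(1)=0 chase 'b': 0 ⇒ 1;  out={0}∪out(1)={0}
  fail(4) 'ad': from fail(3)=0 chase 'd': 0 ⇒ 0;  out=∅∪out(0)=∅
  fail(9) 'ab': from fail(3)=0 chase 'b': 0 ⇒ 1;  out=∅∪out(1)=∅
  fail(14) 'cc': from fail(13)=0 chase 'c': 0 ⇒ 13;  out=∅∪out(13)=∅
  fail(21) 'ac': from fail(3)=0 chase 'c': 0 ⇒ 13;  out=∅∪out(13)=∅
  fail(5) 'ada': from fail(4)=0 chase 'a': 0 ⇒ 3;  out=∅∪out(3)=∅
  fail(10) 'aba': from fail(9)=1 chase 'a': 1→0 ⇒ 3;  out=∅∪out(3)=∅
  fail(15) 'ccb': from fail(14)=13 chase 'b': 13→0 ⇒ 1;  out=∅∪out(1)=∅
  fail(22) 'acd': from fail(21)=13 chase 'd': 13→0 ⇒ 0;  out=∅∪out(0)=∅
  fail(6) 'adac': from fail(5)=3 chase 'c': 3 ⇒ 21;  out=∅∪out(21)=∅
  fail(11) 'abaa': from fail(10)=3 chase 'a': 3→0 ⇒ 3;  out=∅∪out(3)=∅
  fail(16) 'ccba': from fail(15)=1 chase 'a': 1→0 ⇒ 3;  out=∅∪out(3)=∅
  fail(23) 'acdc': from fail(22)=0 chase 'c': 0 ⇒ 13;  out={5}∪out(13)={5}
  fail(7) 'adacd': from fail(6)=21 chase 'd': 21 ⇒ 22;  out=∅∪out(22)=∅
  fail(12) 'abaaa': from fail(11)=3 chase 'a': 3→0 ⇒ 3;  out={2}∪out(3)={2}
  fail(17) 'ccbad': from fail(16)=3 chase 'd': 3 ⇒ 4;  out=∅∪out(4)=∅
  fail(19) 'adacb': from fail(6)=21 chase 'b': 21→13→0 ⇒ 1;  out=∅∪out(1)=∅
  fail(8) 'adacdc': from fail(7)=22 chase 'c': 22 ⇒ 23;  out={1}∪out(23)={1,5}
  fail(18) 'ccbadb': from fail(17)=4 chase 'b': 4→0 ⇒ 1;  out={3}∪out(1)={3}
  fail(20) 'adacbb': from fail(19)=1 chase 'b': 1 ⇒ 2;  out={4}∪out(2)={0,4}

Scan:
[0] read 'a'  n0⇒n3
[1] read 'c'  n3⇒n21
[2] read 'd'  n21⇒n22
[3] read 'c'  n22⇒n23  emit P5@[0:3]
[4] read 'd'  n23⇒n0 (via fail)
[5] read 'd'  n0⇒n0
[6] read 'b'  n0⇒n1
[7] read 'a'  n1⇒n3 (via fail)
[8] read 'a'  n3⇒n3 (via fail)
[9] read 'b'  n3⇒n9
[10] read 'a'  n9⇒n10
[11] read 'a'  n10⇒n11
[12] read 'a'  n11⇒n12  emit P2@[8:12]
[13] read 'a'  n12⇒n3 (via fail)
[14] read 'b'  n3⇒n9
[15] read 'c'  n9⇒n13 (via fail)
[16] read 'b'  n13⇒n1 (via fail)
[17] read 'b'  n1⇒n2  emit P0@[16:17]
[18] read 'a'  n2⇒n3 (via fail)
[19] read 'd'  n3⇒n4
[20] read 'a'  n4⇒n5
[21] read 'c'  n5⇒n6
[22] read 'd'  n6⇒n7
[23] read 'c'  n7⇒n8  emit P1@[18:23],P5@[20:23]
[24] read 'b'  n8⇒n1 (via fail)
[25] read 'a'  n1⇒n3 (via fail)
[26] read 'c'  n3⇒n21
[27] read 'c'  n21⇒n14 (via fail)
[28] read 'b'  n14⇒n15
[29] read 'a'  n15⇒n16
[30] read 'd'  n16⇒n17
[31] read 'b'  n17⇒n18  emit P3@[26:31]
[32] read 'b'  n18⇒n2 (via fail)  emit P0@[31:32]
[33] read 'b'  n2⇒n2 (via fail)  emit P0@[32:33]
[34] read 'b'  n2⇒n2 (via fail)  emit P0@[33:34]
[35] read 'c'  n2⇒n13 (via fail)
[36] read 'd'  n13⇒n0 (via fail)
[37] read 'c'  n0⇒n13
[38] read 'a'  n13⇒n3 (via fail)
[39] read 'a'  n3⇒n3 (via fail)
[40] read 'c'  n3⇒n21
[41] read 'd'  n21⇒n22
[42] read 'c'  n22⇒n23  emit P5@[39:42]
[43] read 'c'  n23⇒n14 (via fail)
[44] read 'c'  n14⇒n14 (via fail)
[45] read 'b'  n14⇒n15
[46] read 'a'  n15⇒n16

Result: [[3,5],[12,2],[17,0],[23,1],[23,5],[31,3],[32,0],[33,0],[34,0],[42,5]]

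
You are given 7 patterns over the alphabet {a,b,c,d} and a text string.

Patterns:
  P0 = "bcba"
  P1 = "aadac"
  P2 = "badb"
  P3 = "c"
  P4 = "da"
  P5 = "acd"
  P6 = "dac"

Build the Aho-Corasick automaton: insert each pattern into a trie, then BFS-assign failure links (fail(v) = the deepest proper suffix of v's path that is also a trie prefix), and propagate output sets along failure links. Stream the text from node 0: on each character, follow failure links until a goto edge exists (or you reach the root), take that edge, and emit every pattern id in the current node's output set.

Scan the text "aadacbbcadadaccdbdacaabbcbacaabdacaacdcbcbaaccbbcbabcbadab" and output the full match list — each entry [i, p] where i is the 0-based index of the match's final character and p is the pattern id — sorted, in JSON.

Construct AC machine:
Trie (insert patterns):
  0='ε' goto a→5 b→1 c→13 d→14
  1='b' goto a→10 c→2
  2='bc' goto b→3
  3='bcb' goto a→4
  4='bcba' goto ·  [P0 ends]
  5='a' goto a→6 c→16
  6='aa' goto d→7
  7='aad' goto a→8
  8='aada' goto c→9
  9='aadac' goto ·  [P1 ends]
  10='ba' goto d→11
  11='bad' goto b→12
  12='badb' goto ·  [P2 ends]
  13='c' goto ·  [P3 ends]
  14='d' goto a→15
  15='da' goto c→18  [P4 ends]
  16='ac' goto d→17
  17='acd' goto ·  [P5 ends]
  18='dac' goto ·  [P6 ends]

BFS fail/out derivation:
  n1('b'): parent n0 fail=0; on 'b' 0 → fail=0;  out ∅∪∅=∅
  n5('a'): parent n0 fail=0; on 'a' 0 → fail=0;  out ∅∪∅=∅
  n13('c'): parent n0 fail=0; on 'c' 0 → fail=0;  out {3}∪∅={3}
  n14('d'): parent n0 fail=0; on 'd' 0 → fail=0;  out ∅∪∅=∅
  n2('bc'): parent n1 fail=0; on 'c' 0 → fail=13;  out ∅∪{3}={3}
  n6('aa'): parent n5 fail=0; on 'a' 0 → fail=5;  out ∅∪∅=∅
  n10('ba'): parent n1 fail=0; on 'a' 0 → fail=5;  out ∅∪∅=∅
  n15('da'): parent n14 fail=0; on 'a' 0 → fail=5;  out {4}∪∅={4}
  n16('ac'): parent n5 fail=0; on 'c' 0 → fail=13;  out ∅∪{3}={3}
  n3('bcb'): parent n2 fail=13; on 'b' 13→0 → fail=1;  out ∅∪∅=∅
  n7('aad'): parent n6 fail=5; on 'd' 5→0 → fail=14;  out ∅∪∅=∅
  n11('bad'): parent n10 fail=5; on 'd' 5→0 → fail=14;  out ∅∪∅=∅
  n17('acd'): parent n16 fail=13; on 'd' 13→0 → fail=14;  out {5}∪∅={5}
  n18('dac'): parent n15 fail=5; on 'c' 5 → fail=16;  out {6}∪{3}={3,6}
  n4('bcba'): parent n3 fail=1; on 'a' 1 → fail=10;  out {0}∪∅={0}
  n8('aada'): parent n7 fail=14; on 'a' 14 → fail=15;  out ∅∪{4}={4}
  n12('badb'): parent n11 fail=14; on 'b' 14→0 → fail=1;  out {2}∪∅={2}
  n9('aadac'): parent n8 fail=15; on 'c' 15 → fail=18;  out {1}∪{3,6}={1,3,6}

Text stream:
i=0 'a': node 0→5
i=1 'a': node 5→6
i=2 'd': node 6→7
i=3 'a': node 7→8  emit P4@[2:3]
i=4 'c': node 8→9  emit P1@[0:4],P3@[4:4],P6@[2:4]
i=5 'b': node 9→1 (fail-walked)
i=6 'b': node 1→1 (fail-walked)
i=7 'c': node 1→2  emit P3@[7:7]
i=8 'a': node 2→5 (fail-walked)
i=9 'd': node 5→14 (fail-walked)
i=10 'a': node 14→15  emit P4@[9:10]
i=11 'd': node 15→14 (fail-walked)
i=12 'a': node 14→15  emit P4@[11:12]
i=13 'c': node 15→18  emit P3@[13:13],P6@[11:13]
i=14 'c': node 18→13 (fail-walked)  emit P3@[14:14]
i=15 'd': node 13→14 (fail-walked)
i=16 'b': node 14→1 (fail-walked)
i=17 'd': node 1→14 (fail-walked)
i=18 'a': node 14→15  emit P4@[17:18]
i=19 'c': node 15→18  emit P3@[19:19],P6@[17:19]
i=20 'a': node 18→5 (fail-walked)
i=21 'a': node 5→6
i=22 'b': node 6→1 (fail-walked)
i=23 'b': node 1→1 (fail-walked)
i=24 'c': node 1→2  emit P3@[24:24]
i=25 'b': node 2→3
i=26 'a': node 3→4  emit P0@[23:26]
i=27 'c': node 4→16 (fail-walked)  emit P3@[27:27]
i=28 'a': node 16→5 (fail-walked)
i=29 'a': node 5→6
i=30 'b': node 6→1 (fail-walked)
i=31 'd': node 1→14 (fail-walked)
i=32 'a': node 14→15  emit P4@[31:32]
i=33 'c': node 15→18  emit P3@[33:33],P6@[31:33]
i=34 'a': node 18→5 (fail-walked)
i=35 'a': node 5→6
i=36 'c': node 6→16 (fail-walked)  emit P3@[36:36]
i=37 'd': node 16→17  emit P5@[35:37]
i=38 'c': node 17→13 (fail-walked)  emit P3@[38:38]
i=39 'b': node 13→1 (fail-walked)
i=40 'c': node 1→2  emit P3@[40:40]
i=41 'b': node 2→3
i=42 'a': node 3→4  emit P0@[39:42]
i=43 'a': node 4→6 (fail-walked)
i=44 'c': node 6→16 (fail-walked)  emit P3@[44:44]
i=45 'c': node 16→13 (fail-walked)  emit P3@[45:45]
i=46 'b': node 13→1 (fail-walked)
i=47 'b': node 1→1 (fail-walked)
i=48 'c': node 1→2  emit P3@[48:48]
i=49 'b': node 2→3
i=50 'a': node 3→4  emit P0@[47:50]
i=51 'b': node 4→1 (fail-walked)
i=52 'c': node 1→2  emit P3@[52:52]
i=53 'b': node 2→3
i=54 'a': node 3→4  emit P0@[51:54]
i=55 'd': node 4→11 (fail-walked)
i=56 'a': node 11→15 (fail-walked)  emit P4@[55:56]
i=57 'b': node 15→1 (fail-walked)

All matches (sorted): [[3,4],[4,1],[4,3],[4,6],[7,3],[10,4],[12,4],[13,3],[13,6],[14,3],[18,4],[19,3],[19,6],[24,3],[26,0],[27,3],[32,4],[33,3],[33,6],[36,3],[37,5],[38,3],[40,3],[42,0],[44,3],[45,3],[48,3],[50,0],[52,3],[54,0],[56,4]]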